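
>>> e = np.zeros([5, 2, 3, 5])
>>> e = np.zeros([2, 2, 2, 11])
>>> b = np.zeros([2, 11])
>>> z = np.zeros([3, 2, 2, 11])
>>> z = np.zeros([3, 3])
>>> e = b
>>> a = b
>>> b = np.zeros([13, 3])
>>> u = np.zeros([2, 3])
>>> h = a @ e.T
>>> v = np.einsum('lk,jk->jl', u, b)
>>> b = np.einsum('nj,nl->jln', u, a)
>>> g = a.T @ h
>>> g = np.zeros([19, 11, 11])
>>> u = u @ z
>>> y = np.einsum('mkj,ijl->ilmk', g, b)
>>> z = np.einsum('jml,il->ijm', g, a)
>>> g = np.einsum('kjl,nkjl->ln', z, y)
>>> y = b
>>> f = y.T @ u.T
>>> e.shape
(2, 11)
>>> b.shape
(3, 11, 2)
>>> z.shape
(2, 19, 11)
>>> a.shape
(2, 11)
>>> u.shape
(2, 3)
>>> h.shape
(2, 2)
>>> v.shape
(13, 2)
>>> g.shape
(11, 3)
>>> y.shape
(3, 11, 2)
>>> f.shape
(2, 11, 2)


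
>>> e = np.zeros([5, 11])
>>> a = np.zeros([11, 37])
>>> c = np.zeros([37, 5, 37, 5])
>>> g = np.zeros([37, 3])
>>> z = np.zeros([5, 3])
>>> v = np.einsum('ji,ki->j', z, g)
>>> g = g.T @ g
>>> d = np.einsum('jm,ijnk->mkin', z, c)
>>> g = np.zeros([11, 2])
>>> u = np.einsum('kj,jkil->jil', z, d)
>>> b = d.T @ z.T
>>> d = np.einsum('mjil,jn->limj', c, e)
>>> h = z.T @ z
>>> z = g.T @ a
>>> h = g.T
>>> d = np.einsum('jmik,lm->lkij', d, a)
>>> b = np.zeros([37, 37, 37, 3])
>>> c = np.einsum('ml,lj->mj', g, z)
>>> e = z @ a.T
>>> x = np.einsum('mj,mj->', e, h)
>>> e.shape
(2, 11)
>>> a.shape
(11, 37)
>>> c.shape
(11, 37)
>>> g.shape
(11, 2)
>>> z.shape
(2, 37)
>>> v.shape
(5,)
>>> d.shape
(11, 5, 37, 5)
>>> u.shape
(3, 37, 37)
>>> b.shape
(37, 37, 37, 3)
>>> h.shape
(2, 11)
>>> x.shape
()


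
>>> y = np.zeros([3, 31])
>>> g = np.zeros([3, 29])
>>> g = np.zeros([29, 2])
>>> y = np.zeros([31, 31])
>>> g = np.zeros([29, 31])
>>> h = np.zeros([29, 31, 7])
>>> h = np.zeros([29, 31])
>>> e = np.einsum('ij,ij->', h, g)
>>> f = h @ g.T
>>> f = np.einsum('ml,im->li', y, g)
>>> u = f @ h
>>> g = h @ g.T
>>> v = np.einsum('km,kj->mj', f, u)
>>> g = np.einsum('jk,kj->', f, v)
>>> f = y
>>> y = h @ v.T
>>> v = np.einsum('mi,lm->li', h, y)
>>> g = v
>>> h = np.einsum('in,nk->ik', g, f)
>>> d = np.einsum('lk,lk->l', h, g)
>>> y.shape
(29, 29)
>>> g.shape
(29, 31)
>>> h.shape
(29, 31)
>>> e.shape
()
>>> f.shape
(31, 31)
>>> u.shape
(31, 31)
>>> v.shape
(29, 31)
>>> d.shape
(29,)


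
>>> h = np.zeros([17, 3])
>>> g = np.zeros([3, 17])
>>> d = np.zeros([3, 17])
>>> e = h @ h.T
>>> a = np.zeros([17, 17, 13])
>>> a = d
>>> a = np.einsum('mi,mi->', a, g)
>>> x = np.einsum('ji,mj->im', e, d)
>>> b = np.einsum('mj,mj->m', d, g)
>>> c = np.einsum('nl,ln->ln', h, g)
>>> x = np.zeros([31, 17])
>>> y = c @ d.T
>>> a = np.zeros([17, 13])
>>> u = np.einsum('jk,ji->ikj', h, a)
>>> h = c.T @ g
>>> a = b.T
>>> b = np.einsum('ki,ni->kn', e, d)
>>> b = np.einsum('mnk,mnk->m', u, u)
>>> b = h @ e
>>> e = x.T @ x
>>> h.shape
(17, 17)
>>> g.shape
(3, 17)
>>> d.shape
(3, 17)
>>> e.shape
(17, 17)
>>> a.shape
(3,)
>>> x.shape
(31, 17)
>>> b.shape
(17, 17)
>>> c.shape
(3, 17)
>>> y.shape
(3, 3)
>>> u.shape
(13, 3, 17)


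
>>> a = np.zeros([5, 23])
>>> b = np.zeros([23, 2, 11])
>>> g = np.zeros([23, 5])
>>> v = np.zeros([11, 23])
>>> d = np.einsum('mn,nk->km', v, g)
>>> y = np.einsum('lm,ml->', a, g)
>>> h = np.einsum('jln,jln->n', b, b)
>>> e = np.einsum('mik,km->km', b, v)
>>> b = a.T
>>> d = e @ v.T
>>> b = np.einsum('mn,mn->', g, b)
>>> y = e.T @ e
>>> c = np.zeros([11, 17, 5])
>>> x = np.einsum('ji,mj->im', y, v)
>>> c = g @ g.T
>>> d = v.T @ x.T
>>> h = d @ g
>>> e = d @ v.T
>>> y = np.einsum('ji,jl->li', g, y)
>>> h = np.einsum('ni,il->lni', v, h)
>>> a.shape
(5, 23)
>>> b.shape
()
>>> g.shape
(23, 5)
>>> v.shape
(11, 23)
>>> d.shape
(23, 23)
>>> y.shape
(23, 5)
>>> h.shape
(5, 11, 23)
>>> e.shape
(23, 11)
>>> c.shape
(23, 23)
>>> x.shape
(23, 11)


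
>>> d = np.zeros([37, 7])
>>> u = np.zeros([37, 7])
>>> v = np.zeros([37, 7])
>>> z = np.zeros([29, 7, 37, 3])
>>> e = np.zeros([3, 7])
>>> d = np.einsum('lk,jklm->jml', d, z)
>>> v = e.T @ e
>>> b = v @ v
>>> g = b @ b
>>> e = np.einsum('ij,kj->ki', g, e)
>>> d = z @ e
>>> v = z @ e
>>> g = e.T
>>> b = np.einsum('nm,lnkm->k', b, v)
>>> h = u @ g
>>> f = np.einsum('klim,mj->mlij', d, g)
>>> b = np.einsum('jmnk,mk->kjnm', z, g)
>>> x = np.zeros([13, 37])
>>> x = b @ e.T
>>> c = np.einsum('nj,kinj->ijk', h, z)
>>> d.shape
(29, 7, 37, 7)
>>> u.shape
(37, 7)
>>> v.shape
(29, 7, 37, 7)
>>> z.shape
(29, 7, 37, 3)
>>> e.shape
(3, 7)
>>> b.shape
(3, 29, 37, 7)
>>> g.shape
(7, 3)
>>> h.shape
(37, 3)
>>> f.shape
(7, 7, 37, 3)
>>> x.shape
(3, 29, 37, 3)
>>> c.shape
(7, 3, 29)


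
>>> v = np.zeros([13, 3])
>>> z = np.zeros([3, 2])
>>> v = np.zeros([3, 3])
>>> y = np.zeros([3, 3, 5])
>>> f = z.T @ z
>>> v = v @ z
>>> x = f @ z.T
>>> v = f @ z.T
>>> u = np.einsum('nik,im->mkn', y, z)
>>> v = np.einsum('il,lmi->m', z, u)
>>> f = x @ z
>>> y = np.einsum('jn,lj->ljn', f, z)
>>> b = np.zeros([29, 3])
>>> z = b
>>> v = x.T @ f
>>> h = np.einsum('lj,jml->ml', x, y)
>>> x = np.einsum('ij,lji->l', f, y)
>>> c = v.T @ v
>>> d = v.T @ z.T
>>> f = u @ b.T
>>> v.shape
(3, 2)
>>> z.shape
(29, 3)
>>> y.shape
(3, 2, 2)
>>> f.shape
(2, 5, 29)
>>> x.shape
(3,)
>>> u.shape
(2, 5, 3)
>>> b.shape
(29, 3)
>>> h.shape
(2, 2)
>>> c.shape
(2, 2)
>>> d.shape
(2, 29)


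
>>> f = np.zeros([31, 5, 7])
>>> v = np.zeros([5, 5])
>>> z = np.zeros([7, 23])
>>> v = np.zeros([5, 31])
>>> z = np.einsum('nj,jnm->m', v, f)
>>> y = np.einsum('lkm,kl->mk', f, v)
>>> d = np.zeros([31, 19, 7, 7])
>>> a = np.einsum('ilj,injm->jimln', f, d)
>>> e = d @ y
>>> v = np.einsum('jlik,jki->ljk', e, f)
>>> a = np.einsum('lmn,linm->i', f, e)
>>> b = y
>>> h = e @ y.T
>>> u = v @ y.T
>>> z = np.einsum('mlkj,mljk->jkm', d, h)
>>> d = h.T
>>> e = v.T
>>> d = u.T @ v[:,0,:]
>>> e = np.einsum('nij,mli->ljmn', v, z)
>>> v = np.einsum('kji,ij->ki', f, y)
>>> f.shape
(31, 5, 7)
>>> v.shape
(31, 7)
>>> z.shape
(7, 7, 31)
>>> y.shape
(7, 5)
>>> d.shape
(7, 31, 5)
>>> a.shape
(19,)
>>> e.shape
(7, 5, 7, 19)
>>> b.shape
(7, 5)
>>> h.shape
(31, 19, 7, 7)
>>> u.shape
(19, 31, 7)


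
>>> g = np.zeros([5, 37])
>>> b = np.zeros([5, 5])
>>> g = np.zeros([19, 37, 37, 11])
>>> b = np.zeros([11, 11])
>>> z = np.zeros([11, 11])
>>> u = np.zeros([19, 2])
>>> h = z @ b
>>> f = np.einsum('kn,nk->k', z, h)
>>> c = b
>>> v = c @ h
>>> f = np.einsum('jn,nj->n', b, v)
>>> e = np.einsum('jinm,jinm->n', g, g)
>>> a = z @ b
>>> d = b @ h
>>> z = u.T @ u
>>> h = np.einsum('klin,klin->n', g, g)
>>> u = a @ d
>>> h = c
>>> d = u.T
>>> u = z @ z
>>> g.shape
(19, 37, 37, 11)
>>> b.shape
(11, 11)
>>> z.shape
(2, 2)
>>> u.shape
(2, 2)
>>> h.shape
(11, 11)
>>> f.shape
(11,)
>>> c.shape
(11, 11)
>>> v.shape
(11, 11)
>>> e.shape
(37,)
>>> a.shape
(11, 11)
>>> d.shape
(11, 11)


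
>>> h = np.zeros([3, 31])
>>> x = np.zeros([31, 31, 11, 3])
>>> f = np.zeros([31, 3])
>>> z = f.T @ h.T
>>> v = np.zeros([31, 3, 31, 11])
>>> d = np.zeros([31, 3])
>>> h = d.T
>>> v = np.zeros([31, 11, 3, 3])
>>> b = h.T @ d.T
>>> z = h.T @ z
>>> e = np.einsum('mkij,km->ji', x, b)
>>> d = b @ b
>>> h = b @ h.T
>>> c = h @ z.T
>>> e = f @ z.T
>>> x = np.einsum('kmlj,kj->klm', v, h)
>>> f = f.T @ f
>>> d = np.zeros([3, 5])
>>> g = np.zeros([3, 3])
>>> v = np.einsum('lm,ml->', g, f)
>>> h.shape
(31, 3)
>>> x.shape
(31, 3, 11)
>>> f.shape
(3, 3)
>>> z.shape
(31, 3)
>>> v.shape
()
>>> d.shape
(3, 5)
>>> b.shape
(31, 31)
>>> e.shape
(31, 31)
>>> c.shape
(31, 31)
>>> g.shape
(3, 3)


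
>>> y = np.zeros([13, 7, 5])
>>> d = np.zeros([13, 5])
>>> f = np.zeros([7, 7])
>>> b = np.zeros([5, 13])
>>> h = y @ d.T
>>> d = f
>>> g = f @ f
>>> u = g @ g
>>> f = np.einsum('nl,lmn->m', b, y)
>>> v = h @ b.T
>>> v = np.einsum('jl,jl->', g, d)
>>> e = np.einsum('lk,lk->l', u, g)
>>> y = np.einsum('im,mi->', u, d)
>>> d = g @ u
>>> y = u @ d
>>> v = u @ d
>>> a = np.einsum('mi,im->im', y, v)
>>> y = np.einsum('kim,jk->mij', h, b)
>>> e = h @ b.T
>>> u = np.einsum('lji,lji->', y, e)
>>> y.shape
(13, 7, 5)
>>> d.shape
(7, 7)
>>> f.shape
(7,)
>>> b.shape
(5, 13)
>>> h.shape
(13, 7, 13)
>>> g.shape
(7, 7)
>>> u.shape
()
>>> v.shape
(7, 7)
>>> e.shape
(13, 7, 5)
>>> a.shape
(7, 7)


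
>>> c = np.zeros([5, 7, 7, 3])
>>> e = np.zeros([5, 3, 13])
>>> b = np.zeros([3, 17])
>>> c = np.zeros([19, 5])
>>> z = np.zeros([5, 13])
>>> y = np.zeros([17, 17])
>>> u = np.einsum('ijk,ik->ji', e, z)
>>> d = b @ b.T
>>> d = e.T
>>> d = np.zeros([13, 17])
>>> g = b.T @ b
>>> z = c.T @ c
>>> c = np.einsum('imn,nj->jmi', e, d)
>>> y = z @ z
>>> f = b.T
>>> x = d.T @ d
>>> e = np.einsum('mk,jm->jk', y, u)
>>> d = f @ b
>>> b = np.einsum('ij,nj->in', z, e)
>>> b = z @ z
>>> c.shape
(17, 3, 5)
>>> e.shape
(3, 5)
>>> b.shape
(5, 5)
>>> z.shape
(5, 5)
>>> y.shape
(5, 5)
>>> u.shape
(3, 5)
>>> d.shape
(17, 17)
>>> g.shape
(17, 17)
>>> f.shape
(17, 3)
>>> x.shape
(17, 17)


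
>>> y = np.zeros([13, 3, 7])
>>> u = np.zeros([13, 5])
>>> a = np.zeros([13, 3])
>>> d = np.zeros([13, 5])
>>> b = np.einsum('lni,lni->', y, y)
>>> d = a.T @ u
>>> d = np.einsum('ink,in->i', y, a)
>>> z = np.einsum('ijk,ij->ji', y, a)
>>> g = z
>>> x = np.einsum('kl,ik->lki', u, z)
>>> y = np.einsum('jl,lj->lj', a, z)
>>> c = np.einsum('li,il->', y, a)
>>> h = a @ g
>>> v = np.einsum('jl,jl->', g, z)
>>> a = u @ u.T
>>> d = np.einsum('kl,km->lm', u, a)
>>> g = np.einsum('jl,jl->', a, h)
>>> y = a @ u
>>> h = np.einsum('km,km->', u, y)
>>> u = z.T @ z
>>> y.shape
(13, 5)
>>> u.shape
(13, 13)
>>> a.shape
(13, 13)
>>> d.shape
(5, 13)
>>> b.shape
()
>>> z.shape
(3, 13)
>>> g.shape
()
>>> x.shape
(5, 13, 3)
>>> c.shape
()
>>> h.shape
()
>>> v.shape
()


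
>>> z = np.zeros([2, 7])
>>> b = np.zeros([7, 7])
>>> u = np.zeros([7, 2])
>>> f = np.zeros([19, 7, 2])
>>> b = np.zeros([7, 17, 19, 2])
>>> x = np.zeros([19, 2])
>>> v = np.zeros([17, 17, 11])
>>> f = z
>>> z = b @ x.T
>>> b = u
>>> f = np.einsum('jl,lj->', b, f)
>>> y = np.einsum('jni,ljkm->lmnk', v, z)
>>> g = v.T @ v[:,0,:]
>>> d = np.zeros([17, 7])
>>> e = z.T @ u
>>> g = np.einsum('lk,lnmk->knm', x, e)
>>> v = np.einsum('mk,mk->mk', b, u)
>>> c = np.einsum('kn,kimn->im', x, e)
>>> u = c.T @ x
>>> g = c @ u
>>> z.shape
(7, 17, 19, 19)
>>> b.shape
(7, 2)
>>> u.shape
(17, 2)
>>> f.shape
()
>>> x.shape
(19, 2)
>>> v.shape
(7, 2)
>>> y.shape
(7, 19, 17, 19)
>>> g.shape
(19, 2)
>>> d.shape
(17, 7)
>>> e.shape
(19, 19, 17, 2)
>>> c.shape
(19, 17)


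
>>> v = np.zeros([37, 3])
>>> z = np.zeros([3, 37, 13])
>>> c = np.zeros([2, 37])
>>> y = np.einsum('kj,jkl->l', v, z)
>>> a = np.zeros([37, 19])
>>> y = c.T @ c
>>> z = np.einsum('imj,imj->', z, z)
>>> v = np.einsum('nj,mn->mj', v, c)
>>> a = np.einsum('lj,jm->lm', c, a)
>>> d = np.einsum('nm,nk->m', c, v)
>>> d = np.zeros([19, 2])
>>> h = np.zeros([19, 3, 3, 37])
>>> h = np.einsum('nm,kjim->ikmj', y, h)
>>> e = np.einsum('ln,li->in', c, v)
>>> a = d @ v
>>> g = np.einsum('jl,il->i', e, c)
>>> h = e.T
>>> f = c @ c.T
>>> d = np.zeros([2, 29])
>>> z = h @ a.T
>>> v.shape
(2, 3)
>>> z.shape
(37, 19)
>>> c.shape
(2, 37)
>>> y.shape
(37, 37)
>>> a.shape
(19, 3)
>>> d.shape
(2, 29)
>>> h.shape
(37, 3)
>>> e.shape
(3, 37)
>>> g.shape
(2,)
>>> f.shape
(2, 2)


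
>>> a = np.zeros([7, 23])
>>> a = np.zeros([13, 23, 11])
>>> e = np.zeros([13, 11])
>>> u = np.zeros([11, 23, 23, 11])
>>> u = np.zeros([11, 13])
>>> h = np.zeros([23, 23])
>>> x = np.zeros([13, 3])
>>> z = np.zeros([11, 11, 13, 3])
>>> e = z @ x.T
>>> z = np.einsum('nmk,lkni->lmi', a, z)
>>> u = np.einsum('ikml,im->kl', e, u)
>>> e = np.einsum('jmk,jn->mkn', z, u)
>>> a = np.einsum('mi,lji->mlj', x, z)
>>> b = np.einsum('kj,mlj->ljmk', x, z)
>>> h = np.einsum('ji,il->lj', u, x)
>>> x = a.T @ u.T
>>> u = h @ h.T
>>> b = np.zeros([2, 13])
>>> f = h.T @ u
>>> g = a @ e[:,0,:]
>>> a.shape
(13, 11, 23)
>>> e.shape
(23, 3, 13)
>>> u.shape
(3, 3)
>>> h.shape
(3, 11)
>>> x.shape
(23, 11, 11)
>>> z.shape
(11, 23, 3)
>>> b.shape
(2, 13)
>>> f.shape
(11, 3)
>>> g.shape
(13, 11, 13)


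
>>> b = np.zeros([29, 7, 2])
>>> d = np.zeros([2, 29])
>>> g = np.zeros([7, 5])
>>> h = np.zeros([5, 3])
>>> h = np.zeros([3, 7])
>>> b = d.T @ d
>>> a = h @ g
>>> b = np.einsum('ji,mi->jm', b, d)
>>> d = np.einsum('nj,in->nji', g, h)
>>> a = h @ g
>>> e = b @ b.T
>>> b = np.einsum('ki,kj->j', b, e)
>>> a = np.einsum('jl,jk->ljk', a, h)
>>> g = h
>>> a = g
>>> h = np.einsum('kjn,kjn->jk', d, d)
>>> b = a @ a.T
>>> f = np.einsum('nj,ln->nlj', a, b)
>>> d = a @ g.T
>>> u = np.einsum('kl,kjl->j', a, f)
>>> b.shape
(3, 3)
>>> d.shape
(3, 3)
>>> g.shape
(3, 7)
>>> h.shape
(5, 7)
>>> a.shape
(3, 7)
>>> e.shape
(29, 29)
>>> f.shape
(3, 3, 7)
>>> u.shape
(3,)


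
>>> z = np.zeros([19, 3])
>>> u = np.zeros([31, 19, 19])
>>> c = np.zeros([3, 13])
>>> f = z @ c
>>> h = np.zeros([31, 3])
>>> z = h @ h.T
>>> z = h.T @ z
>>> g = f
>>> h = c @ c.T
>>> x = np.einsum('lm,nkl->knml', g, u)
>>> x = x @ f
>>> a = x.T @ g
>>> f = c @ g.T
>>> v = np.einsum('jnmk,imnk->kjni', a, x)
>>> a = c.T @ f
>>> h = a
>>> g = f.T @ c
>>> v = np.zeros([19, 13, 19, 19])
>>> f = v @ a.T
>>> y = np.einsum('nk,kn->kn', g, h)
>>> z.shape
(3, 31)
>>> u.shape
(31, 19, 19)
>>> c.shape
(3, 13)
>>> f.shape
(19, 13, 19, 13)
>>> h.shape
(13, 19)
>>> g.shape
(19, 13)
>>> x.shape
(19, 31, 13, 13)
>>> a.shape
(13, 19)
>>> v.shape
(19, 13, 19, 19)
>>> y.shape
(13, 19)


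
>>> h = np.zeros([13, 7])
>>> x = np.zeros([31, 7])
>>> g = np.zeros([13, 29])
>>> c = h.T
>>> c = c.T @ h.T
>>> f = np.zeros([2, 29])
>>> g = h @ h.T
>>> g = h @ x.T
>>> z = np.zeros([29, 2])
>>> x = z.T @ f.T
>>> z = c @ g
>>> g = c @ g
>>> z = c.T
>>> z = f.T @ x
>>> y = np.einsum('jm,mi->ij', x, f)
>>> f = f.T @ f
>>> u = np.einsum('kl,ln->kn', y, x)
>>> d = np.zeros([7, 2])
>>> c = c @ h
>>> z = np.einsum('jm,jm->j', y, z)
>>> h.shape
(13, 7)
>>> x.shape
(2, 2)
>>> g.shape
(13, 31)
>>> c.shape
(13, 7)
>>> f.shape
(29, 29)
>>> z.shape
(29,)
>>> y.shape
(29, 2)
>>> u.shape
(29, 2)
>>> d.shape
(7, 2)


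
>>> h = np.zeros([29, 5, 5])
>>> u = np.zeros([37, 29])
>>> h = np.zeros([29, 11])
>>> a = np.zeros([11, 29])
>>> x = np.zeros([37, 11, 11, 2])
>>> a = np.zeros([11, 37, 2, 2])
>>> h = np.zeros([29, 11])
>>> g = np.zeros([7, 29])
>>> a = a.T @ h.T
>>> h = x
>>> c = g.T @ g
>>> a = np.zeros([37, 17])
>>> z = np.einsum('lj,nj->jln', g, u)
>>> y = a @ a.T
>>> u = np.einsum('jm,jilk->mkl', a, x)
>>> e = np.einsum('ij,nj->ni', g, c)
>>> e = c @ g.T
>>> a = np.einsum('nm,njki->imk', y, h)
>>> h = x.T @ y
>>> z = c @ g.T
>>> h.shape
(2, 11, 11, 37)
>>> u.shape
(17, 2, 11)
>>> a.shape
(2, 37, 11)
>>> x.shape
(37, 11, 11, 2)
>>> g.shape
(7, 29)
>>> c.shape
(29, 29)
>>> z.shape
(29, 7)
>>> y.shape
(37, 37)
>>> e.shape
(29, 7)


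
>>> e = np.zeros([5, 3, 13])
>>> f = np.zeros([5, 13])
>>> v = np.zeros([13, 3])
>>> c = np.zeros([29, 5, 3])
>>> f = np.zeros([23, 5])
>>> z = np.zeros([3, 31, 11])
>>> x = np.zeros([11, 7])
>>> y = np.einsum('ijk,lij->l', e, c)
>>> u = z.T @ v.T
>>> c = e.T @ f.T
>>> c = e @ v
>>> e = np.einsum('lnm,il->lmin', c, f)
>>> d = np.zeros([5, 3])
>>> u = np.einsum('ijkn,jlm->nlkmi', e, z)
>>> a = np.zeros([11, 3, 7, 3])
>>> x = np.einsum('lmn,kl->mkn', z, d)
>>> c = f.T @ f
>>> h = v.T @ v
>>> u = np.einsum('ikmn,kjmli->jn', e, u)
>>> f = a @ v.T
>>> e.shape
(5, 3, 23, 3)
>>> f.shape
(11, 3, 7, 13)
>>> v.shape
(13, 3)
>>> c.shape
(5, 5)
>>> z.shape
(3, 31, 11)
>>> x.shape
(31, 5, 11)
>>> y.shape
(29,)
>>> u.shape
(31, 3)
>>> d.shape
(5, 3)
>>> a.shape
(11, 3, 7, 3)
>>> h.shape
(3, 3)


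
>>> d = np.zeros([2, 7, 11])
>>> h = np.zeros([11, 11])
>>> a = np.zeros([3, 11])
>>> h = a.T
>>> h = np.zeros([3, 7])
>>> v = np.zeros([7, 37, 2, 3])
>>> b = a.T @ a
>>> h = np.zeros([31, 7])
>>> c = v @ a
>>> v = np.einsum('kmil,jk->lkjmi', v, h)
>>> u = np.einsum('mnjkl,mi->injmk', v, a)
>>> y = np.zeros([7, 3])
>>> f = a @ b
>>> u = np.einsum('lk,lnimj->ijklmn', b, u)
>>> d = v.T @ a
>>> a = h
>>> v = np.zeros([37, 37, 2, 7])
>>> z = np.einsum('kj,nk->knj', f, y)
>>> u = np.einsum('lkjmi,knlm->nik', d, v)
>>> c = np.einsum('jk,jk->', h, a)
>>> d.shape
(2, 37, 31, 7, 11)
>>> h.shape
(31, 7)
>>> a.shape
(31, 7)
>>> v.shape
(37, 37, 2, 7)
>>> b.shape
(11, 11)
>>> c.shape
()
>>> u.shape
(37, 11, 37)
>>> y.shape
(7, 3)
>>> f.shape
(3, 11)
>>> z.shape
(3, 7, 11)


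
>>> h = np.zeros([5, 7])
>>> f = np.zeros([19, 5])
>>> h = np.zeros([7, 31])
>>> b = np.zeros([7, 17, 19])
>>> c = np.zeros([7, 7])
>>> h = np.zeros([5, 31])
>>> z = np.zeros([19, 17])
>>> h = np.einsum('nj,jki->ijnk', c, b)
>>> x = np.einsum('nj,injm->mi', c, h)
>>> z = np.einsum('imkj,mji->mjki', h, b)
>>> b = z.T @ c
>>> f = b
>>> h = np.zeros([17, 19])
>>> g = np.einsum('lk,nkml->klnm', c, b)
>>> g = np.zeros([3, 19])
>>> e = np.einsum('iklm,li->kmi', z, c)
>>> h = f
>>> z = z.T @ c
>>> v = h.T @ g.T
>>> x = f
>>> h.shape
(19, 7, 17, 7)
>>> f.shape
(19, 7, 17, 7)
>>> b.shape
(19, 7, 17, 7)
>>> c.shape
(7, 7)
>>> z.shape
(19, 7, 17, 7)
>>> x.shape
(19, 7, 17, 7)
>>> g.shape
(3, 19)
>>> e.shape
(17, 19, 7)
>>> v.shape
(7, 17, 7, 3)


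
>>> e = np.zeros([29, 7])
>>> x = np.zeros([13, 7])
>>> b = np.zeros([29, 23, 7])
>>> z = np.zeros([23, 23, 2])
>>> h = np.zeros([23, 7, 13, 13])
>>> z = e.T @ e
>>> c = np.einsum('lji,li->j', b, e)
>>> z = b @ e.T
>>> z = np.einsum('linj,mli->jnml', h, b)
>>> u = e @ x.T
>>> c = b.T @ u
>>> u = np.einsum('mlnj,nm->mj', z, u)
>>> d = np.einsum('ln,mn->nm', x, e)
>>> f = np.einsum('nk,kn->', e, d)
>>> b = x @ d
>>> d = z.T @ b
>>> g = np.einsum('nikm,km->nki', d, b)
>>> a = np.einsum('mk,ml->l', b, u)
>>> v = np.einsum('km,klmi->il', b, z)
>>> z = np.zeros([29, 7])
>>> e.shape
(29, 7)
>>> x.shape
(13, 7)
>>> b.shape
(13, 29)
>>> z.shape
(29, 7)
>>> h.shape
(23, 7, 13, 13)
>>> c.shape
(7, 23, 13)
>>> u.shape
(13, 23)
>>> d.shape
(23, 29, 13, 29)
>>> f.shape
()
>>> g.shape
(23, 13, 29)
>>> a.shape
(23,)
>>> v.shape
(23, 13)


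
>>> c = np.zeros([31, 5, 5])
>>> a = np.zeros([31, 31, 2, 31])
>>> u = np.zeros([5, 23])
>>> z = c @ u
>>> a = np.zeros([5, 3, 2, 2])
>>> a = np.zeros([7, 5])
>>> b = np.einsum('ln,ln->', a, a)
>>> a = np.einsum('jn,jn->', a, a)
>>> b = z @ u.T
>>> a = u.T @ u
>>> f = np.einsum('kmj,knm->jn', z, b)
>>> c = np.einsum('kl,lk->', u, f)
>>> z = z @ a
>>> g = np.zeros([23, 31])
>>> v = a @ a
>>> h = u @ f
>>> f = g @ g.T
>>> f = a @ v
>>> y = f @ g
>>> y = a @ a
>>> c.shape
()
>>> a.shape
(23, 23)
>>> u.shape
(5, 23)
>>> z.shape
(31, 5, 23)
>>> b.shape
(31, 5, 5)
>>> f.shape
(23, 23)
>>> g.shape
(23, 31)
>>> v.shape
(23, 23)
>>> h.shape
(5, 5)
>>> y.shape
(23, 23)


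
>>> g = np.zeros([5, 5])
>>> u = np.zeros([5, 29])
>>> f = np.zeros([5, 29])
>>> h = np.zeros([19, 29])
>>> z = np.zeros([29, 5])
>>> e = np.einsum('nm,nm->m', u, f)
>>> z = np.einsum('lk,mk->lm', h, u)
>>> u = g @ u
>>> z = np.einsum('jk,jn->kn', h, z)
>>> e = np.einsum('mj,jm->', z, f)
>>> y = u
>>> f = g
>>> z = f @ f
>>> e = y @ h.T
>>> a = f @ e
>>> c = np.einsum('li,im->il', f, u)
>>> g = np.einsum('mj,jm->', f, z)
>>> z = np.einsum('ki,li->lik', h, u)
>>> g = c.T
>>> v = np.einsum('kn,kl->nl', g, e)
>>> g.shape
(5, 5)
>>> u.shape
(5, 29)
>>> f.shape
(5, 5)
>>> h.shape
(19, 29)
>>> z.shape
(5, 29, 19)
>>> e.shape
(5, 19)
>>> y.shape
(5, 29)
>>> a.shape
(5, 19)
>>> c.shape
(5, 5)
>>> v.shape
(5, 19)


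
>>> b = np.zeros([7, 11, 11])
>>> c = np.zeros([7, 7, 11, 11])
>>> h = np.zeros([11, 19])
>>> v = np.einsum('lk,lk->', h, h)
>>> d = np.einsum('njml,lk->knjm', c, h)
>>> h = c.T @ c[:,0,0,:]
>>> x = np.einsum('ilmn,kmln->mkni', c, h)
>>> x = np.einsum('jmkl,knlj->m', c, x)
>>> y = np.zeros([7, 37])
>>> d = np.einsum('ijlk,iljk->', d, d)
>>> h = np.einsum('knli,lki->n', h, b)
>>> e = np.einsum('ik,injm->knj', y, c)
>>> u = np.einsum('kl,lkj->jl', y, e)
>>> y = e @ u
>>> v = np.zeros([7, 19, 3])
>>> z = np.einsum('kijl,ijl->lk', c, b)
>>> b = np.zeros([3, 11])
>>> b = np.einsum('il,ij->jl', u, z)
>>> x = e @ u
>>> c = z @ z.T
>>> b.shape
(7, 37)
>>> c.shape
(11, 11)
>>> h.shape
(11,)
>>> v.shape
(7, 19, 3)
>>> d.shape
()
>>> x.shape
(37, 7, 37)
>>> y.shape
(37, 7, 37)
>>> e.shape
(37, 7, 11)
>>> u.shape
(11, 37)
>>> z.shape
(11, 7)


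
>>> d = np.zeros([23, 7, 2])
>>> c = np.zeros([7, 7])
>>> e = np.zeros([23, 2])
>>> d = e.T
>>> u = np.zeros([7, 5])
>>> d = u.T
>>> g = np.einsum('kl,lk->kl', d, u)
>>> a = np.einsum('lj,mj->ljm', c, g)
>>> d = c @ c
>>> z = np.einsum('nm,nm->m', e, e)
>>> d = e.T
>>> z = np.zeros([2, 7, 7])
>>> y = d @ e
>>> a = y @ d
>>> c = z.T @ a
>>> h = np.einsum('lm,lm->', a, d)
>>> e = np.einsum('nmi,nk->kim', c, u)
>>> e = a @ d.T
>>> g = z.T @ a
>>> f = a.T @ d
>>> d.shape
(2, 23)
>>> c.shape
(7, 7, 23)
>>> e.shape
(2, 2)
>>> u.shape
(7, 5)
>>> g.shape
(7, 7, 23)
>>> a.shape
(2, 23)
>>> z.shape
(2, 7, 7)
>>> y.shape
(2, 2)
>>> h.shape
()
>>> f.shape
(23, 23)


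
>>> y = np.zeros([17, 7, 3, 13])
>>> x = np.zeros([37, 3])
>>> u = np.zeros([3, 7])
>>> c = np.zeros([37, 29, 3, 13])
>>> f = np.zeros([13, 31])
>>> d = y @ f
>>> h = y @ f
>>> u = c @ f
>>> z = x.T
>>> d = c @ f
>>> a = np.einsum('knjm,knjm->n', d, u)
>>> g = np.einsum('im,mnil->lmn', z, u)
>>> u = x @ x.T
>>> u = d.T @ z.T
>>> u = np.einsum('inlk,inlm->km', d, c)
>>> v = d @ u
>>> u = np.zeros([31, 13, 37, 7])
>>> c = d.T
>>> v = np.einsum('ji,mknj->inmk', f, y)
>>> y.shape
(17, 7, 3, 13)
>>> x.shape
(37, 3)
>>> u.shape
(31, 13, 37, 7)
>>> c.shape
(31, 3, 29, 37)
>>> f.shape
(13, 31)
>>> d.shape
(37, 29, 3, 31)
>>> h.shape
(17, 7, 3, 31)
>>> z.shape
(3, 37)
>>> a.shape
(29,)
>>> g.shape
(31, 37, 29)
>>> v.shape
(31, 3, 17, 7)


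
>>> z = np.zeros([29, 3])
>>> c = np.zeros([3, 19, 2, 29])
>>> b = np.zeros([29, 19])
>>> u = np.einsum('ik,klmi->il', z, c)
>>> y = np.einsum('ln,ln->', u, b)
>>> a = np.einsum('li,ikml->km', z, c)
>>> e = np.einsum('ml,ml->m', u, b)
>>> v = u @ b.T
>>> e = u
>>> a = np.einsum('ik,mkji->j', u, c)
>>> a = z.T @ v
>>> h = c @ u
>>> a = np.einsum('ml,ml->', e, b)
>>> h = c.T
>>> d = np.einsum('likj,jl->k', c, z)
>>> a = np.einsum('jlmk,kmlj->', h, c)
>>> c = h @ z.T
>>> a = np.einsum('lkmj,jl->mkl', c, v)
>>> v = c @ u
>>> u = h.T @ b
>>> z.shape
(29, 3)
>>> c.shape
(29, 2, 19, 29)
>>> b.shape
(29, 19)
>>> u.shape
(3, 19, 2, 19)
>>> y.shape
()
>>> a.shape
(19, 2, 29)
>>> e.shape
(29, 19)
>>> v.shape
(29, 2, 19, 19)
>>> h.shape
(29, 2, 19, 3)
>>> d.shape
(2,)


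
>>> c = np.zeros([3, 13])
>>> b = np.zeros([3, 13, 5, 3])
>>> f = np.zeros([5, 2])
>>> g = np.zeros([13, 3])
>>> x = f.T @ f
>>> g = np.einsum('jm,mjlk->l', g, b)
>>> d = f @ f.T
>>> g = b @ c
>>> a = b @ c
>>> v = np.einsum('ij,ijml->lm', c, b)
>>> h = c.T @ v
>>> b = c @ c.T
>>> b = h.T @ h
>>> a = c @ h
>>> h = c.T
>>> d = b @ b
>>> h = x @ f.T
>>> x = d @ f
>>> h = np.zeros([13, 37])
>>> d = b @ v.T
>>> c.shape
(3, 13)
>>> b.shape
(5, 5)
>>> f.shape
(5, 2)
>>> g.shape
(3, 13, 5, 13)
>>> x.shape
(5, 2)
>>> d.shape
(5, 3)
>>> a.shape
(3, 5)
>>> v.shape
(3, 5)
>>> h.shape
(13, 37)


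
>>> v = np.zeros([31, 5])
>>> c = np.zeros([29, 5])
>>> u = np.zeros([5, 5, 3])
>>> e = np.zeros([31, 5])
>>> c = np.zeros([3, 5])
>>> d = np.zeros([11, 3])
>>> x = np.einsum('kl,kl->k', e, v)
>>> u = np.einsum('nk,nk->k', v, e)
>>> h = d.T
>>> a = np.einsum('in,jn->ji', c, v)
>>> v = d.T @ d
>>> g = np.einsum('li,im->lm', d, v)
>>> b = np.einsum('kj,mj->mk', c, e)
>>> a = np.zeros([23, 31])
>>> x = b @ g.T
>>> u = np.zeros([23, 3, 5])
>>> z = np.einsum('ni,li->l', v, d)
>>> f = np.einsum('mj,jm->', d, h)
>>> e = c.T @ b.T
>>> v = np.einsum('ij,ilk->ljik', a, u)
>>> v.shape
(3, 31, 23, 5)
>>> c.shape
(3, 5)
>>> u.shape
(23, 3, 5)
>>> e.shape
(5, 31)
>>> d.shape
(11, 3)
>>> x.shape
(31, 11)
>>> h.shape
(3, 11)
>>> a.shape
(23, 31)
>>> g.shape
(11, 3)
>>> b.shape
(31, 3)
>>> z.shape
(11,)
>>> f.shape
()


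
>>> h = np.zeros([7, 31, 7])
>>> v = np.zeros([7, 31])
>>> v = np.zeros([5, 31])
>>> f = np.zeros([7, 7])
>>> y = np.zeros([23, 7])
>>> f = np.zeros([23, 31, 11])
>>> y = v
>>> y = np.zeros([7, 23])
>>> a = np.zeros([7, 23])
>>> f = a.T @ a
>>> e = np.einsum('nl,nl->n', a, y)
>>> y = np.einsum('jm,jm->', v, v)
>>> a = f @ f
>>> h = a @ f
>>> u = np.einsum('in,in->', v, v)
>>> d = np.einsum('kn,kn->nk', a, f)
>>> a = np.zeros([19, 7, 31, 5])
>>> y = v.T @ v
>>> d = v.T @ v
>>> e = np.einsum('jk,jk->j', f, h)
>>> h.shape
(23, 23)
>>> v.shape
(5, 31)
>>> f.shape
(23, 23)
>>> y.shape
(31, 31)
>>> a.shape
(19, 7, 31, 5)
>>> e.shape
(23,)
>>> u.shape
()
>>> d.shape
(31, 31)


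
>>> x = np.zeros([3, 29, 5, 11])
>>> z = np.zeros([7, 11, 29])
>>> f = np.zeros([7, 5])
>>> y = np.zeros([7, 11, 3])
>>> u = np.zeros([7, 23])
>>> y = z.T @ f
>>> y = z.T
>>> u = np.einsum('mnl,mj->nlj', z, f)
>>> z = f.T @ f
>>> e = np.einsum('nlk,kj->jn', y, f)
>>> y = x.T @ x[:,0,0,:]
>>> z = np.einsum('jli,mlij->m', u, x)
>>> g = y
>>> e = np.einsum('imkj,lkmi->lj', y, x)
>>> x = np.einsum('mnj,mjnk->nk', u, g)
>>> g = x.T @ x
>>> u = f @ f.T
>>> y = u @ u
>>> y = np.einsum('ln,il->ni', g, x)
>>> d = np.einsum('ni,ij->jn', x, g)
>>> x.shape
(29, 11)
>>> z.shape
(3,)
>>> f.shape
(7, 5)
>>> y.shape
(11, 29)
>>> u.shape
(7, 7)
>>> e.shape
(3, 11)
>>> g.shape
(11, 11)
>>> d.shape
(11, 29)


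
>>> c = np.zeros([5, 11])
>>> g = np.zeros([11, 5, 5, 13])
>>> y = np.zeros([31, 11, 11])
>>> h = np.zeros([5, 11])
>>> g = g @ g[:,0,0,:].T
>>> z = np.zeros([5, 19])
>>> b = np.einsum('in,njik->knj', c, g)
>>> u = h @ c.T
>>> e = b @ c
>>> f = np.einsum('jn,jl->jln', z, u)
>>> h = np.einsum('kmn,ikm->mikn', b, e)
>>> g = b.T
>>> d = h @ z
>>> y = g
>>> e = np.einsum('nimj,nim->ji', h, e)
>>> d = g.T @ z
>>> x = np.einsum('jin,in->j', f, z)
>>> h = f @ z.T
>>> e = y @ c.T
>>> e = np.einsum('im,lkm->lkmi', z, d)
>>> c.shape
(5, 11)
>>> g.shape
(5, 11, 11)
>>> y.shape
(5, 11, 11)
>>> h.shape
(5, 5, 5)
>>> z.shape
(5, 19)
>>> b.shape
(11, 11, 5)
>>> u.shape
(5, 5)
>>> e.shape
(11, 11, 19, 5)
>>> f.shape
(5, 5, 19)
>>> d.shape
(11, 11, 19)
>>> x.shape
(5,)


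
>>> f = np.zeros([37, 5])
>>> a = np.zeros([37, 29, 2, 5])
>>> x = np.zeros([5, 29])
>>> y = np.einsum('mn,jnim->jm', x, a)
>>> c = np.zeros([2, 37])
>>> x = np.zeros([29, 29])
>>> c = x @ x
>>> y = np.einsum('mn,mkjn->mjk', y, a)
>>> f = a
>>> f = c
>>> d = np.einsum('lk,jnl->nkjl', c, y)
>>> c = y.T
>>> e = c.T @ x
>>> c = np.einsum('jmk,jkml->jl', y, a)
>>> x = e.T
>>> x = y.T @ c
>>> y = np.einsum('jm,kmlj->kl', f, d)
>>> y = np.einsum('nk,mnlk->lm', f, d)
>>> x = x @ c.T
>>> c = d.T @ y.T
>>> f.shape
(29, 29)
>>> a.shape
(37, 29, 2, 5)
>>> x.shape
(29, 2, 37)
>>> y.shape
(37, 2)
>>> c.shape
(29, 37, 29, 37)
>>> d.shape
(2, 29, 37, 29)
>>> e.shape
(37, 2, 29)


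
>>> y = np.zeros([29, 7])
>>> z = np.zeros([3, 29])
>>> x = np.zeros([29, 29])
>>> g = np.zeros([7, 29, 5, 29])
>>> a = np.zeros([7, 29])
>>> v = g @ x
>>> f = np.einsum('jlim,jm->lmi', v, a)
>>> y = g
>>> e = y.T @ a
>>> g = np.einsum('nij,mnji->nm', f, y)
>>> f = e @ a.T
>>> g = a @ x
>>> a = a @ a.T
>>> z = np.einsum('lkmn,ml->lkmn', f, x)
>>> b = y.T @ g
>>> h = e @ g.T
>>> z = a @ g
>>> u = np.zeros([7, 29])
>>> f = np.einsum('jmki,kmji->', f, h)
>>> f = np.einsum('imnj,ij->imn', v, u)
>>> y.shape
(7, 29, 5, 29)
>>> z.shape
(7, 29)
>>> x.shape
(29, 29)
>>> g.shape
(7, 29)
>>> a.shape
(7, 7)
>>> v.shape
(7, 29, 5, 29)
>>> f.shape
(7, 29, 5)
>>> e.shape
(29, 5, 29, 29)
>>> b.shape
(29, 5, 29, 29)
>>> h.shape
(29, 5, 29, 7)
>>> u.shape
(7, 29)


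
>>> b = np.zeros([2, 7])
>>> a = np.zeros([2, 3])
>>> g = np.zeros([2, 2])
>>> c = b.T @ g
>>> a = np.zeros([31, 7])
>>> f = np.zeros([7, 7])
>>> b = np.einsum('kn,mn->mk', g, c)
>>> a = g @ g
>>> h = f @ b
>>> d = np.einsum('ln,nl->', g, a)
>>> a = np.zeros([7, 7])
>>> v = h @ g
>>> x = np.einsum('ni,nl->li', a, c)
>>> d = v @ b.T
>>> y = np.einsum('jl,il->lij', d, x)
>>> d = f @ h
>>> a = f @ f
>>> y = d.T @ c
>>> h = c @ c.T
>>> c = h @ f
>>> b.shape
(7, 2)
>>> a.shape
(7, 7)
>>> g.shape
(2, 2)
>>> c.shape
(7, 7)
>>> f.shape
(7, 7)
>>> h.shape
(7, 7)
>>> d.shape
(7, 2)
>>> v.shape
(7, 2)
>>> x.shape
(2, 7)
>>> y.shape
(2, 2)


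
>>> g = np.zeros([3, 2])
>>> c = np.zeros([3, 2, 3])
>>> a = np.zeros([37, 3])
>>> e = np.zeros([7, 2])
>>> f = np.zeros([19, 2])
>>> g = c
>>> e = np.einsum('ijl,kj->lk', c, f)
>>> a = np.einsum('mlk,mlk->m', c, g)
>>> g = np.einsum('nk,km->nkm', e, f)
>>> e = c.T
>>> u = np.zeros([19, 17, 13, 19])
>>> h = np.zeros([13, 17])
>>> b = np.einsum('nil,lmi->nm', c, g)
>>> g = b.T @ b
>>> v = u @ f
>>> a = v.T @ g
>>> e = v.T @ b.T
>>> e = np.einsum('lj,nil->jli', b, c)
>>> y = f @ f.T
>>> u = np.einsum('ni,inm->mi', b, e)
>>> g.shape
(19, 19)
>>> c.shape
(3, 2, 3)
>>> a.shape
(2, 13, 17, 19)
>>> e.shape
(19, 3, 2)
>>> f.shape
(19, 2)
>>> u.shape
(2, 19)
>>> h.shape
(13, 17)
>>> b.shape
(3, 19)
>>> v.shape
(19, 17, 13, 2)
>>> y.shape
(19, 19)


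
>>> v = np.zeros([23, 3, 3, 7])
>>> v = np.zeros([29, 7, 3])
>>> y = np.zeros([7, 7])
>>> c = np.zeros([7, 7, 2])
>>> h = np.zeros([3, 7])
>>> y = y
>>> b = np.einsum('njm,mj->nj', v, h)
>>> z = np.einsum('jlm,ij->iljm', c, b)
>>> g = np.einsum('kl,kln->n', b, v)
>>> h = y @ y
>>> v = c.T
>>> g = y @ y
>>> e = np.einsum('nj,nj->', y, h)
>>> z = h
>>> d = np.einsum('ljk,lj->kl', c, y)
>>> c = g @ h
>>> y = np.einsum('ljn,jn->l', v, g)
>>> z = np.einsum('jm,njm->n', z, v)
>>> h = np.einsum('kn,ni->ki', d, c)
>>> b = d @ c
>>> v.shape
(2, 7, 7)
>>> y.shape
(2,)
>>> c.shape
(7, 7)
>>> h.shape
(2, 7)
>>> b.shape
(2, 7)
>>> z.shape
(2,)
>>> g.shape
(7, 7)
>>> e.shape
()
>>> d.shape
(2, 7)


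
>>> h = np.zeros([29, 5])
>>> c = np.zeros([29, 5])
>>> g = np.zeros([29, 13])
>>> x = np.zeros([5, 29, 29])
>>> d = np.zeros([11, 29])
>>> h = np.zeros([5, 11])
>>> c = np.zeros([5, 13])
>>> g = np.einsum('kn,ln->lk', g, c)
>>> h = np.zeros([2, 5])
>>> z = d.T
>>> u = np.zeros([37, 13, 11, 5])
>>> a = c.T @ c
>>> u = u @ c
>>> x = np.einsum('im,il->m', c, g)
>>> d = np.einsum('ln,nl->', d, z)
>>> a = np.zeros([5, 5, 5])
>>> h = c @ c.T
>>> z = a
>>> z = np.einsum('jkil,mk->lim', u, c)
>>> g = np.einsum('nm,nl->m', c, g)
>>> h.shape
(5, 5)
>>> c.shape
(5, 13)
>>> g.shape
(13,)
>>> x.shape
(13,)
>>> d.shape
()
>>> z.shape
(13, 11, 5)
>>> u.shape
(37, 13, 11, 13)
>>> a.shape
(5, 5, 5)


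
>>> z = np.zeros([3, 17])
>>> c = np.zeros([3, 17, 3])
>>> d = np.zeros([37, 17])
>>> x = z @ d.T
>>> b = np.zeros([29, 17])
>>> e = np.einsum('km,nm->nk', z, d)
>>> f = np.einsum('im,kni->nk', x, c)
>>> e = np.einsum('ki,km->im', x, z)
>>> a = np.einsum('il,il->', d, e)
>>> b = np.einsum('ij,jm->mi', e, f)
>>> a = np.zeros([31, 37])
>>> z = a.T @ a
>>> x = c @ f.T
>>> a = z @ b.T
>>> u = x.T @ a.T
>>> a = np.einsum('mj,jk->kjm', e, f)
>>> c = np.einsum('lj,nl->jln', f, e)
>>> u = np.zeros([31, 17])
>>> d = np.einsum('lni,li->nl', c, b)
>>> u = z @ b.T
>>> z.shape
(37, 37)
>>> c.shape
(3, 17, 37)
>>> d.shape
(17, 3)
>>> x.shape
(3, 17, 17)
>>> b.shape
(3, 37)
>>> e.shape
(37, 17)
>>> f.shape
(17, 3)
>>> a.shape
(3, 17, 37)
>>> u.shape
(37, 3)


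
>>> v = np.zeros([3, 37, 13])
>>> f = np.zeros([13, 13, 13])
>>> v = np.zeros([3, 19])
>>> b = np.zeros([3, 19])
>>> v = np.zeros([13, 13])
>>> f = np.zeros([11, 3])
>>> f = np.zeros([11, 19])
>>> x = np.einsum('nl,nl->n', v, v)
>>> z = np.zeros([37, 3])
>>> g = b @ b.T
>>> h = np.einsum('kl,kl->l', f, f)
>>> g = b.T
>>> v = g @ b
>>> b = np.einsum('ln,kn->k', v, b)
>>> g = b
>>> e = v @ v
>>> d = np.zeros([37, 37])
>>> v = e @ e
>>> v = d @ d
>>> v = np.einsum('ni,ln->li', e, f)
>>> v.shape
(11, 19)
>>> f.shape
(11, 19)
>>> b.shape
(3,)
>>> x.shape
(13,)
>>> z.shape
(37, 3)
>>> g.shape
(3,)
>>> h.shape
(19,)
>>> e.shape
(19, 19)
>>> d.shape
(37, 37)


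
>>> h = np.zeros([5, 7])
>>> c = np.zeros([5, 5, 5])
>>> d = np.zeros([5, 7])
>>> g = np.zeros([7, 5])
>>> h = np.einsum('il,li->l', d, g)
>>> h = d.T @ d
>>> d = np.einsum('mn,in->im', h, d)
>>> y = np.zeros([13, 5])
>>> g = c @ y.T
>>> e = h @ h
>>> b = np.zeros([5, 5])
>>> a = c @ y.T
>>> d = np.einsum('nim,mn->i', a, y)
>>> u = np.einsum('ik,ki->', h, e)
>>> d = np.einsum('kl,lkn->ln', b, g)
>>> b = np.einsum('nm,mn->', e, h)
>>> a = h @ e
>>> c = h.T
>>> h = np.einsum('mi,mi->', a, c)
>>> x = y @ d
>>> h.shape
()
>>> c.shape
(7, 7)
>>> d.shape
(5, 13)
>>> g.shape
(5, 5, 13)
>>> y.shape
(13, 5)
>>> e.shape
(7, 7)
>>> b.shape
()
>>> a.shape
(7, 7)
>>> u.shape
()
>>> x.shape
(13, 13)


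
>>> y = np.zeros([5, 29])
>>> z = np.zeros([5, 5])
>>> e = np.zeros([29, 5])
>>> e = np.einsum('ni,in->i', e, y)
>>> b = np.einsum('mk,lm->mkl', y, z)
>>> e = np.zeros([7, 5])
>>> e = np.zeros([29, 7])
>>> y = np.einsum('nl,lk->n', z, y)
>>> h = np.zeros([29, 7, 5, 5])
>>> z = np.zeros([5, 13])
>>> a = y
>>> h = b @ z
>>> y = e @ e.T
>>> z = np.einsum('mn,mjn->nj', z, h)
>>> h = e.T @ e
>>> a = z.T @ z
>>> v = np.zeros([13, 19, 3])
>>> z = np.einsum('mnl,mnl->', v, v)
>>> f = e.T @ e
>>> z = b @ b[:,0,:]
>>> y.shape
(29, 29)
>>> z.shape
(5, 29, 5)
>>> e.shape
(29, 7)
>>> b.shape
(5, 29, 5)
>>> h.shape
(7, 7)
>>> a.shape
(29, 29)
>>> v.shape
(13, 19, 3)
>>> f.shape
(7, 7)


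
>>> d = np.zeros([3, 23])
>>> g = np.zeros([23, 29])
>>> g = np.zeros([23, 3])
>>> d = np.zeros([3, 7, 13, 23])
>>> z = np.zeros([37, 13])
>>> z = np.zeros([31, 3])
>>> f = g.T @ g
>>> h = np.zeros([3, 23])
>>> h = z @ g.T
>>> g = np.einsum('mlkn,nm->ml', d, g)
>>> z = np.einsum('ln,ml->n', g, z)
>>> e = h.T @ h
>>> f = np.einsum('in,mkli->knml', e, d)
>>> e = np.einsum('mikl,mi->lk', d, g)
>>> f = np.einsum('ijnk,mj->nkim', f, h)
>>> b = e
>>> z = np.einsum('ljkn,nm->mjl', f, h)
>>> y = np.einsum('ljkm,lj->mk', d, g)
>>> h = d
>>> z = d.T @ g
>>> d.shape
(3, 7, 13, 23)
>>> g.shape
(3, 7)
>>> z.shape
(23, 13, 7, 7)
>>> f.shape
(3, 13, 7, 31)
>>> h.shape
(3, 7, 13, 23)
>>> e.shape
(23, 13)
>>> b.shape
(23, 13)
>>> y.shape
(23, 13)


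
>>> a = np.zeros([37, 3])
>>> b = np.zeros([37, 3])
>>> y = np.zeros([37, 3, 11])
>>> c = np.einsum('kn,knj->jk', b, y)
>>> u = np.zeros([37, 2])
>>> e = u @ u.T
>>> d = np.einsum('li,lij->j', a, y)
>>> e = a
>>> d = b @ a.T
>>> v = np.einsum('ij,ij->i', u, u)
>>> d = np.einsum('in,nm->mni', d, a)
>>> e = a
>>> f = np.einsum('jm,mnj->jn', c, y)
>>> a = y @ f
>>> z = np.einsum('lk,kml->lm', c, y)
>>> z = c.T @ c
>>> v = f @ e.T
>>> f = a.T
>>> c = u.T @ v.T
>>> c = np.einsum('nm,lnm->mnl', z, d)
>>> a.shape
(37, 3, 3)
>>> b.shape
(37, 3)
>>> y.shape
(37, 3, 11)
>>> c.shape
(37, 37, 3)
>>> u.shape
(37, 2)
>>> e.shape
(37, 3)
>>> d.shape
(3, 37, 37)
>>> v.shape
(11, 37)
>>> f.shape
(3, 3, 37)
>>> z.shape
(37, 37)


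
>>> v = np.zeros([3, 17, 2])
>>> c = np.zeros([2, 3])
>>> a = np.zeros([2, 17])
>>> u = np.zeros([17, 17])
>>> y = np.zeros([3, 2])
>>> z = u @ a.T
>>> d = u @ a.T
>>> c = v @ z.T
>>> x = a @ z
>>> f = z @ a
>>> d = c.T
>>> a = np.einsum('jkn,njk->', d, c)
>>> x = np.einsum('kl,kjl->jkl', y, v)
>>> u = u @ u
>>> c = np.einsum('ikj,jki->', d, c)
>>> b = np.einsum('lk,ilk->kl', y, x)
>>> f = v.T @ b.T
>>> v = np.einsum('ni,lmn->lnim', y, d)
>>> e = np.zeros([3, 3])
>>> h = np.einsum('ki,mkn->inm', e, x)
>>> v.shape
(17, 3, 2, 17)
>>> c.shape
()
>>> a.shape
()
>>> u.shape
(17, 17)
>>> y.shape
(3, 2)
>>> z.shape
(17, 2)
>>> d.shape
(17, 17, 3)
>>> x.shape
(17, 3, 2)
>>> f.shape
(2, 17, 2)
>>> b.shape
(2, 3)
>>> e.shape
(3, 3)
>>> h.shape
(3, 2, 17)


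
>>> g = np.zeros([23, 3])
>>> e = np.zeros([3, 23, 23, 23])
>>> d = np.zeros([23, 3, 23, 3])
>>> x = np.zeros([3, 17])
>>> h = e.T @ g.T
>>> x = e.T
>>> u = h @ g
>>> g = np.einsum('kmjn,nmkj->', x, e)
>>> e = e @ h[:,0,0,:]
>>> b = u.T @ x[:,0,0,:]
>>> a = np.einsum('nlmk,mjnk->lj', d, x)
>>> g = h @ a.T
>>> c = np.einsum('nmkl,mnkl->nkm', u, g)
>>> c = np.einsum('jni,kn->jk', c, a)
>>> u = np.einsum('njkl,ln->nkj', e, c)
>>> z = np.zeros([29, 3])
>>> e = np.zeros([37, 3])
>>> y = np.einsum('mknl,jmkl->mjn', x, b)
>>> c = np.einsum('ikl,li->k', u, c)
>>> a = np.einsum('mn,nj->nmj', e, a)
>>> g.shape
(23, 23, 23, 3)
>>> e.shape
(37, 3)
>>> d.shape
(23, 3, 23, 3)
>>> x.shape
(23, 23, 23, 3)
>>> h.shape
(23, 23, 23, 23)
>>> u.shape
(3, 23, 23)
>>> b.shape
(3, 23, 23, 3)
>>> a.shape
(3, 37, 23)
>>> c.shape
(23,)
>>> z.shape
(29, 3)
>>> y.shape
(23, 3, 23)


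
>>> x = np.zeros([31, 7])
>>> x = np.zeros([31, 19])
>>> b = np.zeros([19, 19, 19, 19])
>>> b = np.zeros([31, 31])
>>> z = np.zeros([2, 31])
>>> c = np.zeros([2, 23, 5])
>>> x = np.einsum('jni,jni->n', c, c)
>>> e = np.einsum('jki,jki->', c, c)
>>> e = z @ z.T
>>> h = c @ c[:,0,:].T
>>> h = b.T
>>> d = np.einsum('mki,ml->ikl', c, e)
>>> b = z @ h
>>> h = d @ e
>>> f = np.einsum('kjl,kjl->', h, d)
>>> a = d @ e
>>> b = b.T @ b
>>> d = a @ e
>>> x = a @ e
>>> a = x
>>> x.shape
(5, 23, 2)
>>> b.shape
(31, 31)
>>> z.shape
(2, 31)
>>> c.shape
(2, 23, 5)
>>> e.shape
(2, 2)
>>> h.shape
(5, 23, 2)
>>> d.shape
(5, 23, 2)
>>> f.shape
()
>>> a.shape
(5, 23, 2)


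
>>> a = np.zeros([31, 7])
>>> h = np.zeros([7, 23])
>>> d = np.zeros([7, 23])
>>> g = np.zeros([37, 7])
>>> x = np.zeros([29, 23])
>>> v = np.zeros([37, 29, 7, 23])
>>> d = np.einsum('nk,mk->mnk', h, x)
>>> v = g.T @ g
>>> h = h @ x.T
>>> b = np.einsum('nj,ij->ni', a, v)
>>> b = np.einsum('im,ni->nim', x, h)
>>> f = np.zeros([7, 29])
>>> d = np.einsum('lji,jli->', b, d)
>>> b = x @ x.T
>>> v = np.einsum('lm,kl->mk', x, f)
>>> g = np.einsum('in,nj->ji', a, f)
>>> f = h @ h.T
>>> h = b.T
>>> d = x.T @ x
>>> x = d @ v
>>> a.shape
(31, 7)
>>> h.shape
(29, 29)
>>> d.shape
(23, 23)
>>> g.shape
(29, 31)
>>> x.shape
(23, 7)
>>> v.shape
(23, 7)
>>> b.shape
(29, 29)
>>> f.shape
(7, 7)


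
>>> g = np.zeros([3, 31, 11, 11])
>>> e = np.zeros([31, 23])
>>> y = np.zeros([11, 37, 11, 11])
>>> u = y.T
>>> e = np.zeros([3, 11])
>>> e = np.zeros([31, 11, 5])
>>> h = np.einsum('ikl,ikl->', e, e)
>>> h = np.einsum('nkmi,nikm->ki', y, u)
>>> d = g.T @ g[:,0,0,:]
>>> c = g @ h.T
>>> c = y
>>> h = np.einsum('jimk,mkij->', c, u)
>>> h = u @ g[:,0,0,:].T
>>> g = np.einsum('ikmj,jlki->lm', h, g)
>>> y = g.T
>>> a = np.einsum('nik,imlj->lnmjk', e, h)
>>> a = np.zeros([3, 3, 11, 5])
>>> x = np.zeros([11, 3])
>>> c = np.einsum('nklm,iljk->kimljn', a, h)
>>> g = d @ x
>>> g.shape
(11, 11, 31, 3)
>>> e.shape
(31, 11, 5)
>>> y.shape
(37, 31)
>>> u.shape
(11, 11, 37, 11)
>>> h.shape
(11, 11, 37, 3)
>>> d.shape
(11, 11, 31, 11)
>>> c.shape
(3, 11, 5, 11, 37, 3)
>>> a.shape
(3, 3, 11, 5)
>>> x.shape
(11, 3)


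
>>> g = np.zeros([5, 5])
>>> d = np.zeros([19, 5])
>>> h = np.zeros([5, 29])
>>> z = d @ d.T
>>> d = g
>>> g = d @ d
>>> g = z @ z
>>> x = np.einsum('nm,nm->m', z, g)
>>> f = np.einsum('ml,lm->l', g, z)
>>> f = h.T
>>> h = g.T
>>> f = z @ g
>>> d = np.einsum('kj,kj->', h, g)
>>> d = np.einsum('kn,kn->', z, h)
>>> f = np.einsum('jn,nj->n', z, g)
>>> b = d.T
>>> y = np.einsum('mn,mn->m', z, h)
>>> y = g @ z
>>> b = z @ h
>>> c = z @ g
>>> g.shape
(19, 19)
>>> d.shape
()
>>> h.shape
(19, 19)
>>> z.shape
(19, 19)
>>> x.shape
(19,)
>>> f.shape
(19,)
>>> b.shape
(19, 19)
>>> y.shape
(19, 19)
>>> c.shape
(19, 19)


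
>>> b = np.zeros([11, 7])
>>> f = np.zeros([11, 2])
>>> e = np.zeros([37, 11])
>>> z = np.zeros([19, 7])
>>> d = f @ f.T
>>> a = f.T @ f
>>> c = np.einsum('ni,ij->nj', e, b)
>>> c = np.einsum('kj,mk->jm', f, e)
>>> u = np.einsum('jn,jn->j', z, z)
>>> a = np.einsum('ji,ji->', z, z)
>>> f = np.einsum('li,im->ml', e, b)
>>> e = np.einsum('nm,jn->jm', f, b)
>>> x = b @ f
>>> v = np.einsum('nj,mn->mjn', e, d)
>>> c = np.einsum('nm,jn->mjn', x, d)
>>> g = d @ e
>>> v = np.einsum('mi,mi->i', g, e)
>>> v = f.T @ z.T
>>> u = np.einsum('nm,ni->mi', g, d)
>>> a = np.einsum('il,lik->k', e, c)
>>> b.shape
(11, 7)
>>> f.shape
(7, 37)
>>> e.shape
(11, 37)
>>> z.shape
(19, 7)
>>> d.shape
(11, 11)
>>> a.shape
(11,)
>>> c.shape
(37, 11, 11)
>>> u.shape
(37, 11)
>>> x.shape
(11, 37)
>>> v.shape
(37, 19)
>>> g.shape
(11, 37)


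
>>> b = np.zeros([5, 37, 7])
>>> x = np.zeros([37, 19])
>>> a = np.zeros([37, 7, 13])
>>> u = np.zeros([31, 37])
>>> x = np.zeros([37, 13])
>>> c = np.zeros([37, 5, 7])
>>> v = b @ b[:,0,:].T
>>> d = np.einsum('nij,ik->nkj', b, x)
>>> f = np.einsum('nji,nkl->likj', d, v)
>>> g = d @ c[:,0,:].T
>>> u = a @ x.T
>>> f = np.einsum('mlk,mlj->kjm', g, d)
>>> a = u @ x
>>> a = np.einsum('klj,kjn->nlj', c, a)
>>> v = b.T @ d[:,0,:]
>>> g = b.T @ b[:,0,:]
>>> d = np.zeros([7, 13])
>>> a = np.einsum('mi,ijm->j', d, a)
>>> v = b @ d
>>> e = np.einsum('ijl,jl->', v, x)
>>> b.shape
(5, 37, 7)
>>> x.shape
(37, 13)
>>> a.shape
(5,)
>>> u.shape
(37, 7, 37)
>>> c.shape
(37, 5, 7)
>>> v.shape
(5, 37, 13)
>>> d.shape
(7, 13)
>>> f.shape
(37, 7, 5)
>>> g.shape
(7, 37, 7)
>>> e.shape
()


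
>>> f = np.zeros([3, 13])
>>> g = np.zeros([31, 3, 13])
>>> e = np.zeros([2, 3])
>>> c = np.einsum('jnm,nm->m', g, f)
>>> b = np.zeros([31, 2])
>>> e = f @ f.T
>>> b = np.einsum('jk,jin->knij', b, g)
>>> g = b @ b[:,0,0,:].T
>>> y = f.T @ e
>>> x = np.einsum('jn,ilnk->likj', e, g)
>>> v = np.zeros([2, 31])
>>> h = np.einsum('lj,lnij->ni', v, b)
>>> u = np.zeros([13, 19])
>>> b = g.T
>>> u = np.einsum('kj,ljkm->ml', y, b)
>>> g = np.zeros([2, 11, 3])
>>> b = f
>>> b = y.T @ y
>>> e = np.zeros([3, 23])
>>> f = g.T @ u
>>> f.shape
(3, 11, 2)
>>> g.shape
(2, 11, 3)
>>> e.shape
(3, 23)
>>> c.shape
(13,)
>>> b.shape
(3, 3)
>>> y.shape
(13, 3)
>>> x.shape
(13, 2, 2, 3)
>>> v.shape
(2, 31)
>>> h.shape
(13, 3)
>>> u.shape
(2, 2)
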